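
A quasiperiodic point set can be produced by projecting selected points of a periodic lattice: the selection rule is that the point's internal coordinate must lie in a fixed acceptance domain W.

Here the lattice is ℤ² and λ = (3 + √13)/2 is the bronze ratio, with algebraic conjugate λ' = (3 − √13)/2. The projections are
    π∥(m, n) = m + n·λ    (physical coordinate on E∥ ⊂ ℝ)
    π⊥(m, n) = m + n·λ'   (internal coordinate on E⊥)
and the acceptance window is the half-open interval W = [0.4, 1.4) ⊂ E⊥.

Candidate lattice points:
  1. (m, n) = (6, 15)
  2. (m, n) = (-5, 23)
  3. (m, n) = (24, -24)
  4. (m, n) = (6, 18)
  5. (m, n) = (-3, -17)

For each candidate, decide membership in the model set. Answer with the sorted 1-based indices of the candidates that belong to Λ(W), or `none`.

4

Numerically λ ≈ 3.302776 and λ' = −1/λ ≈ -0.302776.
[1] lift (6,15): star map gives 1.458365; window check 0.4 ≤ 1.458365 < 1.4 is false → out
[2] lift (-5,23): star map gives -11.963840; window check 0.4 ≤ -11.963840 < 1.4 is false → out
[3] lift (24,-24): star map gives 31.266615; window check 0.4 ≤ 31.266615 < 1.4 is false → out
[4] lift (6,18): star map gives 0.550039; window check 0.4 ≤ 0.550039 < 1.4 is true → IN Λ
[5] lift (-3,-17): star map gives 2.147186; window check 0.4 ≤ 2.147186 < 1.4 is false → out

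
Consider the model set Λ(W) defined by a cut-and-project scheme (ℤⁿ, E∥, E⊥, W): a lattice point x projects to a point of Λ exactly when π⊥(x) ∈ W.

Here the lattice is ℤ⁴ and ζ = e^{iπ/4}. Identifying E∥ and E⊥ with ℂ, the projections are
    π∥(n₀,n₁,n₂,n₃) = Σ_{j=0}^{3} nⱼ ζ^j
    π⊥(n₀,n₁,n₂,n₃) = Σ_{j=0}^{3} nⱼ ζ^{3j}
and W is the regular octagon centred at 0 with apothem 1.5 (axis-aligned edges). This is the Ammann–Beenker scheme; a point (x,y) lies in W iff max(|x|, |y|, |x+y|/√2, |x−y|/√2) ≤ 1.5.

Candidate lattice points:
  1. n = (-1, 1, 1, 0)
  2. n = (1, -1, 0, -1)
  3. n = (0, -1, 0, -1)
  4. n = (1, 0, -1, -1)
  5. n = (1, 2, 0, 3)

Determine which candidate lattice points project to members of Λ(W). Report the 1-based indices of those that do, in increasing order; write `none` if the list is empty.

3, 4

Internal map: ζ^{3j} for j=0..3 gives (1,0), (−√2/2,√2/2), (0,−1), (√2/2,√2/2).
candidate 1: n = (-1, 1, 1, 0) → π⊥ ≈ (-1.70711, -0.29289); max(|x|,|y|,|x±y|/√2) = 1.70711 > 1.5 ⇒ ∉ W
candidate 2: n = (1, -1, 0, -1) → π⊥ ≈ (+1.00000, -1.41421); max(|x|,|y|,|x±y|/√2) = 1.70711 > 1.5 ⇒ ∉ W
candidate 3: n = (0, -1, 0, -1) → π⊥ ≈ (+0.00000, -1.41421); max(|x|,|y|,|x±y|/√2) = 1.41421 ≤ 1.5 ⇒ ∈ W
candidate 4: n = (1, 0, -1, -1) → π⊥ ≈ (+0.29289, +0.29289); max(|x|,|y|,|x±y|/√2) = 0.41421 ≤ 1.5 ⇒ ∈ W
candidate 5: n = (1, 2, 0, 3) → π⊥ ≈ (+1.70711, +3.53553); max(|x|,|y|,|x±y|/√2) = 3.70711 > 1.5 ⇒ ∉ W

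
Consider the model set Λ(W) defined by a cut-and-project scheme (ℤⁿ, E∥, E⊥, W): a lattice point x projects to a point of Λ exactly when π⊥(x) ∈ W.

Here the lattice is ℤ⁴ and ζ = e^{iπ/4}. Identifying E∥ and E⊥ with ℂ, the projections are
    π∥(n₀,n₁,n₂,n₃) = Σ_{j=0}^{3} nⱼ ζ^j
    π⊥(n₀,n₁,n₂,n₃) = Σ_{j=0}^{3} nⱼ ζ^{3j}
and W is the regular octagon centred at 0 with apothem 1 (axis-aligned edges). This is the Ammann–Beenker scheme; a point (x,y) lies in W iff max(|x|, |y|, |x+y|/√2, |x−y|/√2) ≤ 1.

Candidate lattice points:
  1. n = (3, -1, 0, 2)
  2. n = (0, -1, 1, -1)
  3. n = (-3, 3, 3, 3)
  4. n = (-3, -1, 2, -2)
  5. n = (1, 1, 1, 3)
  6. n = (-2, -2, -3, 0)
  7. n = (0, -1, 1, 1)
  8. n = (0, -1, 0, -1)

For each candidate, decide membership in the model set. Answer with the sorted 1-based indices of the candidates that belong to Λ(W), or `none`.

Internal map: ζ^{3j} for j=0..3 gives (1,0), (−√2/2,√2/2), (0,−1), (√2/2,√2/2).
#1 (3, -1, 0, 2): internal (5.121320, 0.707107); octagon support 5.121320 vs apothem 1 → ∉ W
#2 (0, -1, 1, -1): internal (0.000000, -2.414214); octagon support 2.414214 vs apothem 1 → ∉ W
#3 (-3, 3, 3, 3): internal (-3.000000, 1.242641); octagon support 3.000000 vs apothem 1 → ∉ W
#4 (-3, -1, 2, -2): internal (-3.707107, -4.121320); octagon support 5.535534 vs apothem 1 → ∉ W
#5 (1, 1, 1, 3): internal (2.414214, 1.828427); octagon support 3.000000 vs apothem 1 → ∉ W
#6 (-2, -2, -3, 0): internal (-0.585786, 1.585786); octagon support 1.585786 vs apothem 1 → ∉ W
#7 (0, -1, 1, 1): internal (1.414214, -1.000000); octagon support 1.707107 vs apothem 1 → ∉ W
#8 (0, -1, 0, -1): internal (0.000000, -1.414214); octagon support 1.414214 vs apothem 1 → ∉ W

none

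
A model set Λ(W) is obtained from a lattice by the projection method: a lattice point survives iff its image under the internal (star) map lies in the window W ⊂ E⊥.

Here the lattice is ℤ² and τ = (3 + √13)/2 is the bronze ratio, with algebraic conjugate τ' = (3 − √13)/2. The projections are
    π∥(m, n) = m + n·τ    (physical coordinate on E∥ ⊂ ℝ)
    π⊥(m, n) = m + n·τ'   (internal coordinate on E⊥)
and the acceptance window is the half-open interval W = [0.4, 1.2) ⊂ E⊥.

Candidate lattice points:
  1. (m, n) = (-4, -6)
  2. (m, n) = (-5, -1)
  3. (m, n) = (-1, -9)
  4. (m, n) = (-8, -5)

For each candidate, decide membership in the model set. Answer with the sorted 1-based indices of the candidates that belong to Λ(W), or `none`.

Compute τ' = (3−√13)/2 = -0.3028, so π⊥(m,n) = m -0.3028·n.
#1 (-4,-6): internal coord -4 + (-6)·τ' = -2.1833; -2.1833 ∉ [0.4, 1.2) → out
#2 (-5,-1): internal coord -5 + (-1)·τ' = -4.6972; -4.6972 ∉ [0.4, 1.2) → out
#3 (-1,-9): internal coord -1 + (-9)·τ' = +1.7250; +1.7250 ∉ [0.4, 1.2) → out
#4 (-8,-5): internal coord -8 + (-5)·τ' = -6.4861; -6.4861 ∉ [0.4, 1.2) → out

none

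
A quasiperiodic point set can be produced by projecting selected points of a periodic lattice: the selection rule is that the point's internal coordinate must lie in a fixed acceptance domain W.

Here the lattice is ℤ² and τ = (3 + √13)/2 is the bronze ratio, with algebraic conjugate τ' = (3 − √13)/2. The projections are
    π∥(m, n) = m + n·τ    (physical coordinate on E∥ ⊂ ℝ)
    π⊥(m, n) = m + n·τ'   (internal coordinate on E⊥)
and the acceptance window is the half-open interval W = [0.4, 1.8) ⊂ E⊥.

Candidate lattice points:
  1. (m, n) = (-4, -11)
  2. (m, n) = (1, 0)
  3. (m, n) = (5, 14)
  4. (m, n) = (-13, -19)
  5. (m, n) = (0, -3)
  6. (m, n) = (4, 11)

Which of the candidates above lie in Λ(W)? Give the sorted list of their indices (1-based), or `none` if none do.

Numerically τ ≈ 3.3028 and τ' = −1/τ ≈ -0.3028.
[1] lift (-4,-11): star map gives -0.6695; window check 0.4 ≤ -0.6695 < 1.8 is false → out
[2] lift (1,0): star map gives 1.0000; window check 0.4 ≤ 1.0000 < 1.8 is true → IN Λ
[3] lift (5,14): star map gives 0.7611; window check 0.4 ≤ 0.7611 < 1.8 is true → IN Λ
[4] lift (-13,-19): star map gives -7.2473; window check 0.4 ≤ -7.2473 < 1.8 is false → out
[5] lift (0,-3): star map gives 0.9083; window check 0.4 ≤ 0.9083 < 1.8 is true → IN Λ
[6] lift (4,11): star map gives 0.6695; window check 0.4 ≤ 0.6695 < 1.8 is true → IN Λ

2, 3, 5, 6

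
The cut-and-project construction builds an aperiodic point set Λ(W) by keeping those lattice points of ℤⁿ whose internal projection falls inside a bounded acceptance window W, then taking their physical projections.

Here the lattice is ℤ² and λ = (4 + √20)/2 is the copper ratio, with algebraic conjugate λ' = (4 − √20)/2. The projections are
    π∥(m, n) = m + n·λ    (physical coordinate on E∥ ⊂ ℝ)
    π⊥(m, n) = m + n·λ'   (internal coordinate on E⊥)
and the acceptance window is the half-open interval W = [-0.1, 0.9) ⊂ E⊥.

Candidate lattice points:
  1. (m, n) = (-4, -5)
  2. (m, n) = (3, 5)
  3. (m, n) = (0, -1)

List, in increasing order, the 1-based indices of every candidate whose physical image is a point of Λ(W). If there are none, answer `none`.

Compute λ' = (4−√20)/2 = -0.236068, so π⊥(m,n) = m -0.236068·n.
[1] lift (-4,-5): star map gives -2.819660; window check -0.1 ≤ -2.819660 < 0.9 is false → out
[2] lift (3,5): star map gives 1.819660; window check -0.1 ≤ 1.819660 < 0.9 is false → out
[3] lift (0,-1): star map gives 0.236068; window check -0.1 ≤ 0.236068 < 0.9 is true → IN Λ

3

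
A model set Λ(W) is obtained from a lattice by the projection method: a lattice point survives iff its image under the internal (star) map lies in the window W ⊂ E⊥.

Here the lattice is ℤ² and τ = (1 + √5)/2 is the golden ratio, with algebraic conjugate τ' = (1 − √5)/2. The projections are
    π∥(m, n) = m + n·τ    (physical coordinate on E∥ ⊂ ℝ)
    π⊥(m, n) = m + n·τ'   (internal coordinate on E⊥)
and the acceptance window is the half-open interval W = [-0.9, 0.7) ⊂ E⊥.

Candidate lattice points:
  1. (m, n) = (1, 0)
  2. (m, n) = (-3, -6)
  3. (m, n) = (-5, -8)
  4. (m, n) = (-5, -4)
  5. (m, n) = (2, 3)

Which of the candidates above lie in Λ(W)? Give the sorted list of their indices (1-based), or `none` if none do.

τ' = (1−√5)/2 ≈ -0.6180.
candidate 1: (m,n)=(1,0) → π∥ = 1+0·τ ≈ 1.0000, π⊥ = 1+0·τ' ≈ 1.0000 ∉ [-0.9, 0.7) ⇒ out
candidate 2: (m,n)=(-3,-6) → π∥ = -3-6·τ ≈ -12.7082, π⊥ = -3-6·τ' ≈ 0.7082 ∉ [-0.9, 0.7) ⇒ out
candidate 3: (m,n)=(-5,-8) → π∥ = -5-8·τ ≈ -17.9443, π⊥ = -5-8·τ' ≈ -0.0557 ∈ [-0.9, 0.7) ⇒ IN Λ
candidate 4: (m,n)=(-5,-4) → π∥ = -5-4·τ ≈ -11.4721, π⊥ = -5-4·τ' ≈ -2.5279 ∉ [-0.9, 0.7) ⇒ out
candidate 5: (m,n)=(2,3) → π∥ = 2+3·τ ≈ 6.8541, π⊥ = 2+3·τ' ≈ 0.1459 ∈ [-0.9, 0.7) ⇒ IN Λ

3, 5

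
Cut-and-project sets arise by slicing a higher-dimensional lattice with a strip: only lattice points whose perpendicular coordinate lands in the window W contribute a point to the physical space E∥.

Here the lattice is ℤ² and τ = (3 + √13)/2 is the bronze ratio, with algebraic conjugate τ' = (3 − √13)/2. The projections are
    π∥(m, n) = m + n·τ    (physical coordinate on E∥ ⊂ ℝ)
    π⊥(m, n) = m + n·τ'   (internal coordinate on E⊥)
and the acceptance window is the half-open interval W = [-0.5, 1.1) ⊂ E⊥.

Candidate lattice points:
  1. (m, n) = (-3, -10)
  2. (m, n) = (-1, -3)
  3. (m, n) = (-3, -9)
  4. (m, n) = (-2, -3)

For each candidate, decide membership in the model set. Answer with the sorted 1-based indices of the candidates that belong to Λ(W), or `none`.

Compute τ' = (3−√13)/2 = -0.3028, so π⊥(m,n) = m -0.3028·n.
#1 (-3,-10): internal coord -3 + (-10)·τ' = +0.0278; +0.0278 ∈ [-0.5, 1.1) → IN Λ
#2 (-1,-3): internal coord -1 + (-3)·τ' = -0.0917; -0.0917 ∈ [-0.5, 1.1) → IN Λ
#3 (-3,-9): internal coord -3 + (-9)·τ' = -0.2750; -0.2750 ∈ [-0.5, 1.1) → IN Λ
#4 (-2,-3): internal coord -2 + (-3)·τ' = -1.0917; -1.0917 ∉ [-0.5, 1.1) → out

1, 2, 3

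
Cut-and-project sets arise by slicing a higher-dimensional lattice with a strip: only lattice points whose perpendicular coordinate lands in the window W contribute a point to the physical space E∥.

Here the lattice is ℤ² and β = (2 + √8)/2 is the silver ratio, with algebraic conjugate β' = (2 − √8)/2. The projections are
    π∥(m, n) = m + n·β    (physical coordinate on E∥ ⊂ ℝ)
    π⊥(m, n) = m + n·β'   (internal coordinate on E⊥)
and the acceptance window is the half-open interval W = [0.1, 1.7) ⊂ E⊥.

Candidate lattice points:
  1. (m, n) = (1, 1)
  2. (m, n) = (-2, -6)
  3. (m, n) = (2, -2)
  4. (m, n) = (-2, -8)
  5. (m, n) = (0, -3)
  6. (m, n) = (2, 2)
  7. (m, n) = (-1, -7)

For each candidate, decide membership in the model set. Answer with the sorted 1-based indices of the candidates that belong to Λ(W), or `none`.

1, 2, 4, 5, 6

Numerically β ≈ 2.41421 and β' = −1/β ≈ -0.41421.
candidate 1: (m,n)=(1,1) → π∥ = 1+1·β ≈ 3.41421, π⊥ = 1+1·β' ≈ 0.58579 ∈ [0.1, 1.7) ⇒ IN Λ
candidate 2: (m,n)=(-2,-6) → π∥ = -2-6·β ≈ -16.48528, π⊥ = -2-6·β' ≈ 0.48528 ∈ [0.1, 1.7) ⇒ IN Λ
candidate 3: (m,n)=(2,-2) → π∥ = 2-2·β ≈ -2.82843, π⊥ = 2-2·β' ≈ 2.82843 ∉ [0.1, 1.7) ⇒ out
candidate 4: (m,n)=(-2,-8) → π∥ = -2-8·β ≈ -21.31371, π⊥ = -2-8·β' ≈ 1.31371 ∈ [0.1, 1.7) ⇒ IN Λ
candidate 5: (m,n)=(0,-3) → π∥ = 0-3·β ≈ -7.24264, π⊥ = 0-3·β' ≈ 1.24264 ∈ [0.1, 1.7) ⇒ IN Λ
candidate 6: (m,n)=(2,2) → π∥ = 2+2·β ≈ 6.82843, π⊥ = 2+2·β' ≈ 1.17157 ∈ [0.1, 1.7) ⇒ IN Λ
candidate 7: (m,n)=(-1,-7) → π∥ = -1-7·β ≈ -17.89949, π⊥ = -1-7·β' ≈ 1.89949 ∉ [0.1, 1.7) ⇒ out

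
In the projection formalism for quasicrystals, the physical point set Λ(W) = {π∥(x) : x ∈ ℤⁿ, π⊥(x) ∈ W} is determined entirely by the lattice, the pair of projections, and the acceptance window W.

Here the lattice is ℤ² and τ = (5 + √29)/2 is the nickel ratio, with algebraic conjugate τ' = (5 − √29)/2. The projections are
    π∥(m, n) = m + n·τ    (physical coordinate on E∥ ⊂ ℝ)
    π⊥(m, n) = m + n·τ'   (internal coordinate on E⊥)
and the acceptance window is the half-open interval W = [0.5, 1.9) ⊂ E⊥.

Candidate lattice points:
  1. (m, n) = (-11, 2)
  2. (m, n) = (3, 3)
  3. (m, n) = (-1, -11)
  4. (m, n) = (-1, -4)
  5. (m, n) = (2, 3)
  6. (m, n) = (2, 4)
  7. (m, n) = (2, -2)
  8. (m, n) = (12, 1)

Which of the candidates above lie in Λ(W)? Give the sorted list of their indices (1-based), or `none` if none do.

3, 5, 6

Numerically τ ≈ 5.1926 and τ' = −1/τ ≈ -0.1926.
candidate 1: (m,n)=(-11,2) → π∥ = -11+2·τ ≈ -0.6148, π⊥ = -11+2·τ' ≈ -11.3852 ∉ [0.5, 1.9) ⇒ out
candidate 2: (m,n)=(3,3) → π∥ = 3+3·τ ≈ 18.5777, π⊥ = 3+3·τ' ≈ 2.4223 ∉ [0.5, 1.9) ⇒ out
candidate 3: (m,n)=(-1,-11) → π∥ = -1-11·τ ≈ -58.1184, π⊥ = -1-11·τ' ≈ 1.1184 ∈ [0.5, 1.9) ⇒ IN Λ
candidate 4: (m,n)=(-1,-4) → π∥ = -1-4·τ ≈ -21.7703, π⊥ = -1-4·τ' ≈ -0.2297 ∉ [0.5, 1.9) ⇒ out
candidate 5: (m,n)=(2,3) → π∥ = 2+3·τ ≈ 17.5777, π⊥ = 2+3·τ' ≈ 1.4223 ∈ [0.5, 1.9) ⇒ IN Λ
candidate 6: (m,n)=(2,4) → π∥ = 2+4·τ ≈ 22.7703, π⊥ = 2+4·τ' ≈ 1.2297 ∈ [0.5, 1.9) ⇒ IN Λ
candidate 7: (m,n)=(2,-2) → π∥ = 2-2·τ ≈ -8.3852, π⊥ = 2-2·τ' ≈ 2.3852 ∉ [0.5, 1.9) ⇒ out
candidate 8: (m,n)=(12,1) → π∥ = 12+1·τ ≈ 17.1926, π⊥ = 12+1·τ' ≈ 11.8074 ∉ [0.5, 1.9) ⇒ out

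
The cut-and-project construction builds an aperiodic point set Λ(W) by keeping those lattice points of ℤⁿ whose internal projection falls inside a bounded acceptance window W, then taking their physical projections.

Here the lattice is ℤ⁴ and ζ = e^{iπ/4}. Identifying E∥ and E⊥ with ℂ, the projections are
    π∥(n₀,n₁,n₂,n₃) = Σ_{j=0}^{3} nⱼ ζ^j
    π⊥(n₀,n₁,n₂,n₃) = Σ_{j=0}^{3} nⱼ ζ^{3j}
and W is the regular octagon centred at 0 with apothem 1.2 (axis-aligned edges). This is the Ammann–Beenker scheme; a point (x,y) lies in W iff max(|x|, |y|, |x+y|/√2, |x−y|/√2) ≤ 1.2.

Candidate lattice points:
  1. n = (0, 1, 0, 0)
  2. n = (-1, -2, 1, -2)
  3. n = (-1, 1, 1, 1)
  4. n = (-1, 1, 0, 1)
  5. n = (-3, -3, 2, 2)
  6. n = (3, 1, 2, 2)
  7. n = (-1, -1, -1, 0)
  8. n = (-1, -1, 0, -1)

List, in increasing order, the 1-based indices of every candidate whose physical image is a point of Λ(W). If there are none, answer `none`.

1, 3, 7

π⊥(n) = n₀ + n₁ζ³ + n₂ζ⁶ + n₃ζ⁹ where ζ = e^{iπ/4}.
candidate 1: n = (0, 1, 0, 0) → π⊥ ≈ (-0.707107, +0.707107); max(|x|,|y|,|x±y|/√2) = 1.000000 ≤ 1.2 ⇒ ∈ W
candidate 2: n = (-1, -2, 1, -2) → π⊥ ≈ (-1.000000, -3.828427); max(|x|,|y|,|x±y|/√2) = 3.828427 > 1.2 ⇒ ∉ W
candidate 3: n = (-1, 1, 1, 1) → π⊥ ≈ (-1.000000, +0.414214); max(|x|,|y|,|x±y|/√2) = 1.000000 ≤ 1.2 ⇒ ∈ W
candidate 4: n = (-1, 1, 0, 1) → π⊥ ≈ (-1.000000, +1.414214); max(|x|,|y|,|x±y|/√2) = 1.707107 > 1.2 ⇒ ∉ W
candidate 5: n = (-3, -3, 2, 2) → π⊥ ≈ (+0.535534, -2.707107); max(|x|,|y|,|x±y|/√2) = 2.707107 > 1.2 ⇒ ∉ W
candidate 6: n = (3, 1, 2, 2) → π⊥ ≈ (+3.707107, +0.121320); max(|x|,|y|,|x±y|/√2) = 3.707107 > 1.2 ⇒ ∉ W
candidate 7: n = (-1, -1, -1, 0) → π⊥ ≈ (-0.292893, +0.292893); max(|x|,|y|,|x±y|/√2) = 0.414214 ≤ 1.2 ⇒ ∈ W
candidate 8: n = (-1, -1, 0, -1) → π⊥ ≈ (-1.000000, -1.414214); max(|x|,|y|,|x±y|/√2) = 1.707107 > 1.2 ⇒ ∉ W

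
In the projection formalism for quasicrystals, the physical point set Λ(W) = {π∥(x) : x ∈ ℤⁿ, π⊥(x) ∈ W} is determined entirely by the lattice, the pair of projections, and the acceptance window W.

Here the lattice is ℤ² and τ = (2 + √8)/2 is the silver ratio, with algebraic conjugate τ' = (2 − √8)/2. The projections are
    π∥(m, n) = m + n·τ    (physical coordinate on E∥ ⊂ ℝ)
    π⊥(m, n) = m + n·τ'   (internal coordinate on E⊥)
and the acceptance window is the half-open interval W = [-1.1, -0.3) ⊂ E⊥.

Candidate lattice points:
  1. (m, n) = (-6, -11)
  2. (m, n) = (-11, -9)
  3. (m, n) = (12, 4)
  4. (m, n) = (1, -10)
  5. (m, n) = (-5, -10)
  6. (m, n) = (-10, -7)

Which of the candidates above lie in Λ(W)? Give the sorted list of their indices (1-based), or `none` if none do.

5

Compute τ' = (2−√8)/2 = -0.414214, so π⊥(m,n) = m -0.414214·n.
candidate 1: (m,n)=(-6,-11) → π∥ = -6-11·τ ≈ -32.556349, π⊥ = -6-11·τ' ≈ -1.443651 ∉ [-1.1, -0.3) ⇒ out
candidate 2: (m,n)=(-11,-9) → π∥ = -11-9·τ ≈ -32.727922, π⊥ = -11-9·τ' ≈ -7.272078 ∉ [-1.1, -0.3) ⇒ out
candidate 3: (m,n)=(12,4) → π∥ = 12+4·τ ≈ 21.656854, π⊥ = 12+4·τ' ≈ 10.343146 ∉ [-1.1, -0.3) ⇒ out
candidate 4: (m,n)=(1,-10) → π∥ = 1-10·τ ≈ -23.142136, π⊥ = 1-10·τ' ≈ 5.142136 ∉ [-1.1, -0.3) ⇒ out
candidate 5: (m,n)=(-5,-10) → π∥ = -5-10·τ ≈ -29.142136, π⊥ = -5-10·τ' ≈ -0.857864 ∈ [-1.1, -0.3) ⇒ IN Λ
candidate 6: (m,n)=(-10,-7) → π∥ = -10-7·τ ≈ -26.899495, π⊥ = -10-7·τ' ≈ -7.100505 ∉ [-1.1, -0.3) ⇒ out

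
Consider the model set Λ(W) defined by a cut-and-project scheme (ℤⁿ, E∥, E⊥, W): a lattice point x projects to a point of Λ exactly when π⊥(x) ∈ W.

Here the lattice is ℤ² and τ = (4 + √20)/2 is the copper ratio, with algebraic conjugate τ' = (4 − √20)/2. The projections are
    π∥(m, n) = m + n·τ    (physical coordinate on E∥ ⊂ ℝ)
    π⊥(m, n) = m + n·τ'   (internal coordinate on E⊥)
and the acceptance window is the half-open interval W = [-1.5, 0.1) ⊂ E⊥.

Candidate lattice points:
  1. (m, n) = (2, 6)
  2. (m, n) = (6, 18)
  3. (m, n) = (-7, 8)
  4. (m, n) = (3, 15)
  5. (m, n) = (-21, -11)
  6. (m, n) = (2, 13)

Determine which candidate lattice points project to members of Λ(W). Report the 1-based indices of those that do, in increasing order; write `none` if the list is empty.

τ' = (4−√20)/2 ≈ -0.2361.
[1] lift (2,6): star map gives 0.5836; window check -1.5 ≤ 0.5836 < 0.1 is false → out
[2] lift (6,18): star map gives 1.7508; window check -1.5 ≤ 1.7508 < 0.1 is false → out
[3] lift (-7,8): star map gives -8.8885; window check -1.5 ≤ -8.8885 < 0.1 is false → out
[4] lift (3,15): star map gives -0.5410; window check -1.5 ≤ -0.5410 < 0.1 is true → IN Λ
[5] lift (-21,-11): star map gives -18.4033; window check -1.5 ≤ -18.4033 < 0.1 is false → out
[6] lift (2,13): star map gives -1.0689; window check -1.5 ≤ -1.0689 < 0.1 is true → IN Λ

4, 6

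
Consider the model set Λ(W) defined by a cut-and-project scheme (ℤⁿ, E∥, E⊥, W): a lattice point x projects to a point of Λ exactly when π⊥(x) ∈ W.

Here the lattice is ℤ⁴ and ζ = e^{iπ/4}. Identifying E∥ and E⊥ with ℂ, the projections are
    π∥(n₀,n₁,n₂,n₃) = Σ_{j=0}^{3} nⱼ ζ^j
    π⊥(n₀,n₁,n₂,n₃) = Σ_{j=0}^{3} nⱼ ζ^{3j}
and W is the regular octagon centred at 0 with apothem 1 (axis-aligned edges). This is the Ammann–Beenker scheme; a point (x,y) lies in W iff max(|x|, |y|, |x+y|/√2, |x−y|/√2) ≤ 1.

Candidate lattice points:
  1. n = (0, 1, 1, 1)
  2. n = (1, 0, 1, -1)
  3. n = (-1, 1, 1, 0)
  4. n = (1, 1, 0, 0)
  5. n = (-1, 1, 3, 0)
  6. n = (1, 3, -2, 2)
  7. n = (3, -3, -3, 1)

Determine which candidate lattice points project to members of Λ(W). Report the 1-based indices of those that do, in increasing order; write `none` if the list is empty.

Internal map: ζ^{3j} for j=0..3 gives (1,0), (−√2/2,√2/2), (0,−1), (√2/2,√2/2).
#1 (0, 1, 1, 1): internal (0.00000, 0.41421); octagon support 0.41421 vs apothem 1 → ∈ W
#2 (1, 0, 1, -1): internal (0.29289, -1.70711); octagon support 1.70711 vs apothem 1 → ∉ W
#3 (-1, 1, 1, 0): internal (-1.70711, -0.29289); octagon support 1.70711 vs apothem 1 → ∉ W
#4 (1, 1, 0, 0): internal (0.29289, 0.70711); octagon support 0.70711 vs apothem 1 → ∈ W
#5 (-1, 1, 3, 0): internal (-1.70711, -2.29289); octagon support 2.82843 vs apothem 1 → ∉ W
#6 (1, 3, -2, 2): internal (0.29289, 5.53553); octagon support 5.53553 vs apothem 1 → ∉ W
#7 (3, -3, -3, 1): internal (5.82843, 1.58579); octagon support 5.82843 vs apothem 1 → ∉ W

1, 4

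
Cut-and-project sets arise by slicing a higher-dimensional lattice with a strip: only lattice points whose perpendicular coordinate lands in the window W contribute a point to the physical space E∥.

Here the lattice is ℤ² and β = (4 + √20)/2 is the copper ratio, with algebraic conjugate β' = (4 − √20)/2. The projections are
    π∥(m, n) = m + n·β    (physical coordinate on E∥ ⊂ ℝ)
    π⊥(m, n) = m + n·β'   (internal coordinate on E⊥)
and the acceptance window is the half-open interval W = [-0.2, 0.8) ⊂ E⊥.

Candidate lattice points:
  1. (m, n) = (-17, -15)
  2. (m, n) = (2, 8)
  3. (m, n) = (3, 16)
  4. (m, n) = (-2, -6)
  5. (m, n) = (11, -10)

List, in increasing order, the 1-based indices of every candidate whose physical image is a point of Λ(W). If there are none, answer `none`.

β' = (4−√20)/2 ≈ -0.23607.
candidate 1: (m,n)=(-17,-15) → π∥ = -17-15·β ≈ -80.54102, π⊥ = -17-15·β' ≈ -13.45898 ∉ [-0.2, 0.8) ⇒ out
candidate 2: (m,n)=(2,8) → π∥ = 2+8·β ≈ 35.88854, π⊥ = 2+8·β' ≈ 0.11146 ∈ [-0.2, 0.8) ⇒ IN Λ
candidate 3: (m,n)=(3,16) → π∥ = 3+16·β ≈ 70.77709, π⊥ = 3+16·β' ≈ -0.77709 ∉ [-0.2, 0.8) ⇒ out
candidate 4: (m,n)=(-2,-6) → π∥ = -2-6·β ≈ -27.41641, π⊥ = -2-6·β' ≈ -0.58359 ∉ [-0.2, 0.8) ⇒ out
candidate 5: (m,n)=(11,-10) → π∥ = 11-10·β ≈ -31.36068, π⊥ = 11-10·β' ≈ 13.36068 ∉ [-0.2, 0.8) ⇒ out

2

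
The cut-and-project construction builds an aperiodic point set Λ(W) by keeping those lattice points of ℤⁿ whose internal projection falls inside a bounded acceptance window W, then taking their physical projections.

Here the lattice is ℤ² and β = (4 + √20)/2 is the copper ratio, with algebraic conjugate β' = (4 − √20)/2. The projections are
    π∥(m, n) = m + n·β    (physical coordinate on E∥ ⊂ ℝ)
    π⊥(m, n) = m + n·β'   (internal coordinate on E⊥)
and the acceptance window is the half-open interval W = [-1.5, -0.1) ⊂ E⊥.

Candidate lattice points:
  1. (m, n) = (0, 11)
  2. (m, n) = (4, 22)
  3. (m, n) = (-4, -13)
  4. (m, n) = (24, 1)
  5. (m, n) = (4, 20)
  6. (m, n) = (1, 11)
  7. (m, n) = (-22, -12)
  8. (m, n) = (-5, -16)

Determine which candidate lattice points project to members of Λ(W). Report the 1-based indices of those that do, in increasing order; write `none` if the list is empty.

β' = (4−√20)/2 ≈ -0.23607.
#1 (0,11): internal coord 0 + (11)·β' = -2.59675; -2.59675 ∉ [-1.5, -0.1) → out
#2 (4,22): internal coord 4 + (22)·β' = -1.19350; -1.19350 ∈ [-1.5, -0.1) → IN Λ
#3 (-4,-13): internal coord -4 + (-13)·β' = -0.93112; -0.93112 ∈ [-1.5, -0.1) → IN Λ
#4 (24,1): internal coord 24 + (1)·β' = +23.76393; +23.76393 ∉ [-1.5, -0.1) → out
#5 (4,20): internal coord 4 + (20)·β' = -0.72136; -0.72136 ∈ [-1.5, -0.1) → IN Λ
#6 (1,11): internal coord 1 + (11)·β' = -1.59675; -1.59675 ∉ [-1.5, -0.1) → out
#7 (-22,-12): internal coord -22 + (-12)·β' = -19.16718; -19.16718 ∉ [-1.5, -0.1) → out
#8 (-5,-16): internal coord -5 + (-16)·β' = -1.22291; -1.22291 ∈ [-1.5, -0.1) → IN Λ

2, 3, 5, 8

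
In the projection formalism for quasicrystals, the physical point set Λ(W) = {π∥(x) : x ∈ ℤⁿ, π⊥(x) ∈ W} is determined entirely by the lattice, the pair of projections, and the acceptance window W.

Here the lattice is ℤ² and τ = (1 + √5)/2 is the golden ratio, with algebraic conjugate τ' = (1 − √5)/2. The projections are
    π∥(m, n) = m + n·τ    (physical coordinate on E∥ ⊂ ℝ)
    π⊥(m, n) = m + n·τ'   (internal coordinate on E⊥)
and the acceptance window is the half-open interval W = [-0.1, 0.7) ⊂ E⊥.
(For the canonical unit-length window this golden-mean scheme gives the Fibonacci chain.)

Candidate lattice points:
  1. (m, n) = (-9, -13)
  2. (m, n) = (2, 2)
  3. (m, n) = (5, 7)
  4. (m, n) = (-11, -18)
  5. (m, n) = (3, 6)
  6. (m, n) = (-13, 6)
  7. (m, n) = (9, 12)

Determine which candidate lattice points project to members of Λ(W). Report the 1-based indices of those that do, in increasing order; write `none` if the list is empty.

3, 4

Compute τ' = (1−√5)/2 = -0.61803, so π⊥(m,n) = m -0.61803·n.
#1 (-9,-13): internal coord -9 + (-13)·τ' = -0.96556; -0.96556 ∉ [-0.1, 0.7) → out
#2 (2,2): internal coord 2 + (2)·τ' = +0.76393; +0.76393 ∉ [-0.1, 0.7) → out
#3 (5,7): internal coord 5 + (7)·τ' = +0.67376; +0.67376 ∈ [-0.1, 0.7) → IN Λ
#4 (-11,-18): internal coord -11 + (-18)·τ' = +0.12461; +0.12461 ∈ [-0.1, 0.7) → IN Λ
#5 (3,6): internal coord 3 + (6)·τ' = -0.70820; -0.70820 ∉ [-0.1, 0.7) → out
#6 (-13,6): internal coord -13 + (6)·τ' = -16.70820; -16.70820 ∉ [-0.1, 0.7) → out
#7 (9,12): internal coord 9 + (12)·τ' = +1.58359; +1.58359 ∉ [-0.1, 0.7) → out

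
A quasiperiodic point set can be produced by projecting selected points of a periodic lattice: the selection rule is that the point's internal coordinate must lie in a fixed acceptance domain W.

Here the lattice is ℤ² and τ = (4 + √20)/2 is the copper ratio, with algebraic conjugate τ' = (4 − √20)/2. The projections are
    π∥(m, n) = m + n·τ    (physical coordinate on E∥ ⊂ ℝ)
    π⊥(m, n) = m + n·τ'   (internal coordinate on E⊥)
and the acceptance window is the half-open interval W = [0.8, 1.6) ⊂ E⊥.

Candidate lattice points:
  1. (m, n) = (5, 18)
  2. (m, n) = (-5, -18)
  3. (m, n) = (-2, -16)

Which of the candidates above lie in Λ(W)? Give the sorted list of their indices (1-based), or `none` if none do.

τ' = (4−√20)/2 ≈ -0.23607.
#1 (5,18): internal coord 5 + (18)·τ' = +0.75078; +0.75078 ∉ [0.8, 1.6) → out
#2 (-5,-18): internal coord -5 + (-18)·τ' = -0.75078; -0.75078 ∉ [0.8, 1.6) → out
#3 (-2,-16): internal coord -2 + (-16)·τ' = +1.77709; +1.77709 ∉ [0.8, 1.6) → out

none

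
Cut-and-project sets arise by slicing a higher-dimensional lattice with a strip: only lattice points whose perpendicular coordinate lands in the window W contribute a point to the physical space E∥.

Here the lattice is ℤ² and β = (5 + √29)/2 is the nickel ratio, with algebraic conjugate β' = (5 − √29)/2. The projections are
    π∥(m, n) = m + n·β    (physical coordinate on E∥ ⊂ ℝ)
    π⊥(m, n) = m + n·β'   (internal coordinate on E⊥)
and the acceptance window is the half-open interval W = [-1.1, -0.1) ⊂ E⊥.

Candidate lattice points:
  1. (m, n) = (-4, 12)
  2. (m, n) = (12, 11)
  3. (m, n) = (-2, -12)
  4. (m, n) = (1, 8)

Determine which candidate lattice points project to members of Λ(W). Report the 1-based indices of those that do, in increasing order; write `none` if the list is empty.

4

β' = (5−√29)/2 ≈ -0.19258.
[1] lift (-4,12): star map gives -6.31099; window check -1.1 ≤ -6.31099 < -0.1 is false → out
[2] lift (12,11): star map gives 9.88159; window check -1.1 ≤ 9.88159 < -0.1 is false → out
[3] lift (-2,-12): star map gives 0.31099; window check -1.1 ≤ 0.31099 < -0.1 is false → out
[4] lift (1,8): star map gives -0.54066; window check -1.1 ≤ -0.54066 < -0.1 is true → IN Λ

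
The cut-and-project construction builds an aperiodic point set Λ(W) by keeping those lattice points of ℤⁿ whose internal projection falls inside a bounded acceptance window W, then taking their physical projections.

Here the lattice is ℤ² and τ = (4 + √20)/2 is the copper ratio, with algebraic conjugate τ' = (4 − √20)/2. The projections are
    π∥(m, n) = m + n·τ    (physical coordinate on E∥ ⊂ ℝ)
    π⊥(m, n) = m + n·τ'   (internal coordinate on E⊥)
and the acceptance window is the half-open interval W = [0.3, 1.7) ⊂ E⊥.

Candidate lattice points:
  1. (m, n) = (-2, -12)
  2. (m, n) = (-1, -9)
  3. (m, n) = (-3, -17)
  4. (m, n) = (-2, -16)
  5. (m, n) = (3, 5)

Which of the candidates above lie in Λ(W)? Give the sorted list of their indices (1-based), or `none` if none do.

1, 2, 3

Compute τ' = (4−√20)/2 = -0.2361, so π⊥(m,n) = m -0.2361·n.
#1 (-2,-12): internal coord -2 + (-12)·τ' = +0.8328; +0.8328 ∈ [0.3, 1.7) → IN Λ
#2 (-1,-9): internal coord -1 + (-9)·τ' = +1.1246; +1.1246 ∈ [0.3, 1.7) → IN Λ
#3 (-3,-17): internal coord -3 + (-17)·τ' = +1.0132; +1.0132 ∈ [0.3, 1.7) → IN Λ
#4 (-2,-16): internal coord -2 + (-16)·τ' = +1.7771; +1.7771 ∉ [0.3, 1.7) → out
#5 (3,5): internal coord 3 + (5)·τ' = +1.8197; +1.8197 ∉ [0.3, 1.7) → out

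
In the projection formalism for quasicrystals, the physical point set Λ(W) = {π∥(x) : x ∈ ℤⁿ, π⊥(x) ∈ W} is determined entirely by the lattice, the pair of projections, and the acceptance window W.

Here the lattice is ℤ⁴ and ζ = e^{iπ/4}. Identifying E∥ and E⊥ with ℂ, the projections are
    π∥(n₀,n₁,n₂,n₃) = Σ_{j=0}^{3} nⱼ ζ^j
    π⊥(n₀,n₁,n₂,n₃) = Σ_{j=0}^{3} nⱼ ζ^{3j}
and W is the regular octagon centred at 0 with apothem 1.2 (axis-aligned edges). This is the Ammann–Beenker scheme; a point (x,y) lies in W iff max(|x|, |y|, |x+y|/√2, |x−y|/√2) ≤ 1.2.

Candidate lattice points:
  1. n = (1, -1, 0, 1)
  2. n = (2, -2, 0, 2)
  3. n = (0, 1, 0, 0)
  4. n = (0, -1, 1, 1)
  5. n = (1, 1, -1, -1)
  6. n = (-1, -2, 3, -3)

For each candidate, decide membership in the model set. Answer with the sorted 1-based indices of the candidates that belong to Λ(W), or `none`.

Internal map: ζ^{3j} for j=0..3 gives (1,0), (−√2/2,√2/2), (0,−1), (√2/2,√2/2).
candidate 1: n = (1, -1, 0, 1) → π⊥ ≈ (+2.41421, +0.00000); max(|x|,|y|,|x±y|/√2) = 2.41421 > 1.2 ⇒ ∉ W
candidate 2: n = (2, -2, 0, 2) → π⊥ ≈ (+4.82843, +0.00000); max(|x|,|y|,|x±y|/√2) = 4.82843 > 1.2 ⇒ ∉ W
candidate 3: n = (0, 1, 0, 0) → π⊥ ≈ (-0.70711, +0.70711); max(|x|,|y|,|x±y|/√2) = 1.00000 ≤ 1.2 ⇒ ∈ W
candidate 4: n = (0, -1, 1, 1) → π⊥ ≈ (+1.41421, -1.00000); max(|x|,|y|,|x±y|/√2) = 1.70711 > 1.2 ⇒ ∉ W
candidate 5: n = (1, 1, -1, -1) → π⊥ ≈ (-0.41421, +1.00000); max(|x|,|y|,|x±y|/√2) = 1.00000 ≤ 1.2 ⇒ ∈ W
candidate 6: n = (-1, -2, 3, -3) → π⊥ ≈ (-1.70711, -6.53553); max(|x|,|y|,|x±y|/√2) = 6.53553 > 1.2 ⇒ ∉ W

3, 5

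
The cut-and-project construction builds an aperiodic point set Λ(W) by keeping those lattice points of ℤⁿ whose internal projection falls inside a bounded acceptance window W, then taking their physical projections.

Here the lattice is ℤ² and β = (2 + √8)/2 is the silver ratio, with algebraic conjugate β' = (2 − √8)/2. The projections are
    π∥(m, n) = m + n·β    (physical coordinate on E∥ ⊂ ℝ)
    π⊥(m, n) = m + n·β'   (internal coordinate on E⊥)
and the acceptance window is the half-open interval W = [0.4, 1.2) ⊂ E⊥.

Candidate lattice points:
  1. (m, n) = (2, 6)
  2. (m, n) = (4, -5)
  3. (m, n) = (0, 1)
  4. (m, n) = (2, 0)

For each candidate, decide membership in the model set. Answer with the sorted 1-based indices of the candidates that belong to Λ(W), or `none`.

Numerically β ≈ 2.414214 and β' = −1/β ≈ -0.414214.
candidate 1: (m,n)=(2,6) → π∥ = 2+6·β ≈ 16.485281, π⊥ = 2+6·β' ≈ -0.485281 ∉ [0.4, 1.2) ⇒ out
candidate 2: (m,n)=(4,-5) → π∥ = 4-5·β ≈ -8.071068, π⊥ = 4-5·β' ≈ 6.071068 ∉ [0.4, 1.2) ⇒ out
candidate 3: (m,n)=(0,1) → π∥ = 0+1·β ≈ 2.414214, π⊥ = 0+1·β' ≈ -0.414214 ∉ [0.4, 1.2) ⇒ out
candidate 4: (m,n)=(2,0) → π∥ = 2+0·β ≈ 2.000000, π⊥ = 2+0·β' ≈ 2.000000 ∉ [0.4, 1.2) ⇒ out

none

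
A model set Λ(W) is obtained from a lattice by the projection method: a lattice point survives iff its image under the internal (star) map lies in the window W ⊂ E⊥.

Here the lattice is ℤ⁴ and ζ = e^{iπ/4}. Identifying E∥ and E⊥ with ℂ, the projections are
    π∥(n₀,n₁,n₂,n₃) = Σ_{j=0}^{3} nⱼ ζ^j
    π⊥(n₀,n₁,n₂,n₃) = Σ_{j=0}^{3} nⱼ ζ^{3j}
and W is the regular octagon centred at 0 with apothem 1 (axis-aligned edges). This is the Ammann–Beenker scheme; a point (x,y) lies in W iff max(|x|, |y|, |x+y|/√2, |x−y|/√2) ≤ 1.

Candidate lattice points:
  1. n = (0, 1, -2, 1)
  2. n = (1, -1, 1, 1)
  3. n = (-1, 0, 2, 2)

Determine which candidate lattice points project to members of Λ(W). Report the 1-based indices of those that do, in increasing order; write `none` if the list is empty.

3

Internal map: ζ^{3j} for j=0..3 gives (1,0), (−√2/2,√2/2), (0,−1), (√2/2,√2/2).
#1 (0, 1, -2, 1): internal (0.000000, 3.414214); octagon support 3.414214 vs apothem 1 → ∉ W
#2 (1, -1, 1, 1): internal (2.414214, -1.000000); octagon support 2.414214 vs apothem 1 → ∉ W
#3 (-1, 0, 2, 2): internal (0.414214, -0.585786); octagon support 0.707107 vs apothem 1 → ∈ W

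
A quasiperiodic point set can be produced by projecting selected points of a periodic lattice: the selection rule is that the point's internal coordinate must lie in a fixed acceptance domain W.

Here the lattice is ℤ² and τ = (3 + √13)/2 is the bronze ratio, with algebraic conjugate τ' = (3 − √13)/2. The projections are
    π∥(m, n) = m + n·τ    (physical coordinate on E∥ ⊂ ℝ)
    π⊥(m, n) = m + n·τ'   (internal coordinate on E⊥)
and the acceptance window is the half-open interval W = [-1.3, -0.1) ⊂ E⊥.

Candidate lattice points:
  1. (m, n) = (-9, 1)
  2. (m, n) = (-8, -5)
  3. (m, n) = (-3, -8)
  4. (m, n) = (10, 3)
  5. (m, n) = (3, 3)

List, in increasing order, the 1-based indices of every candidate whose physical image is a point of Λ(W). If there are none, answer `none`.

Compute τ' = (3−√13)/2 = -0.3028, so π⊥(m,n) = m -0.3028·n.
[1] lift (-9,1): star map gives -9.3028; window check -1.3 ≤ -9.3028 < -0.1 is false → out
[2] lift (-8,-5): star map gives -6.4861; window check -1.3 ≤ -6.4861 < -0.1 is false → out
[3] lift (-3,-8): star map gives -0.5778; window check -1.3 ≤ -0.5778 < -0.1 is true → IN Λ
[4] lift (10,3): star map gives 9.0917; window check -1.3 ≤ 9.0917 < -0.1 is false → out
[5] lift (3,3): star map gives 2.0917; window check -1.3 ≤ 2.0917 < -0.1 is false → out

3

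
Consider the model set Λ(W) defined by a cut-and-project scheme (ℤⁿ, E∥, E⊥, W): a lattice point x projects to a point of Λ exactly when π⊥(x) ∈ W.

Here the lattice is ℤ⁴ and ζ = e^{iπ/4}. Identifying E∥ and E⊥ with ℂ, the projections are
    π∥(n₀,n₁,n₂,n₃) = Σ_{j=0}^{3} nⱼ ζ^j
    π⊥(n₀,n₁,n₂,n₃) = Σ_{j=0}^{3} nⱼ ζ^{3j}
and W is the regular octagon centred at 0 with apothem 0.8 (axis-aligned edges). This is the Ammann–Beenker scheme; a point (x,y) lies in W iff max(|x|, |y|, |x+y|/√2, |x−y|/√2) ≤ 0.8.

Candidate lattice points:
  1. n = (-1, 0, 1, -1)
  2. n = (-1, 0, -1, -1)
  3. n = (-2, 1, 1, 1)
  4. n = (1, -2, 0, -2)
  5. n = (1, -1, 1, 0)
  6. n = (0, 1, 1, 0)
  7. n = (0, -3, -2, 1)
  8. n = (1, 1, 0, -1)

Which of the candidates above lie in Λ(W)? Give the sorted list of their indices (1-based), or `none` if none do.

6, 8

Internal map: ζ^{3j} for j=0..3 gives (1,0), (−√2/2,√2/2), (0,−1), (√2/2,√2/2).
candidate 1: n = (-1, 0, 1, -1) → π⊥ ≈ (-1.70711, -1.70711); max(|x|,|y|,|x±y|/√2) = 2.41421 > 0.8 ⇒ ∉ W
candidate 2: n = (-1, 0, -1, -1) → π⊥ ≈ (-1.70711, +0.29289); max(|x|,|y|,|x±y|/√2) = 1.70711 > 0.8 ⇒ ∉ W
candidate 3: n = (-2, 1, 1, 1) → π⊥ ≈ (-2.00000, +0.41421); max(|x|,|y|,|x±y|/√2) = 2.00000 > 0.8 ⇒ ∉ W
candidate 4: n = (1, -2, 0, -2) → π⊥ ≈ (+1.00000, -2.82843); max(|x|,|y|,|x±y|/√2) = 2.82843 > 0.8 ⇒ ∉ W
candidate 5: n = (1, -1, 1, 0) → π⊥ ≈ (+1.70711, -1.70711); max(|x|,|y|,|x±y|/√2) = 2.41421 > 0.8 ⇒ ∉ W
candidate 6: n = (0, 1, 1, 0) → π⊥ ≈ (-0.70711, -0.29289); max(|x|,|y|,|x±y|/√2) = 0.70711 ≤ 0.8 ⇒ ∈ W
candidate 7: n = (0, -3, -2, 1) → π⊥ ≈ (+2.82843, +0.58579); max(|x|,|y|,|x±y|/√2) = 2.82843 > 0.8 ⇒ ∉ W
candidate 8: n = (1, 1, 0, -1) → π⊥ ≈ (-0.41421, +0.00000); max(|x|,|y|,|x±y|/√2) = 0.41421 ≤ 0.8 ⇒ ∈ W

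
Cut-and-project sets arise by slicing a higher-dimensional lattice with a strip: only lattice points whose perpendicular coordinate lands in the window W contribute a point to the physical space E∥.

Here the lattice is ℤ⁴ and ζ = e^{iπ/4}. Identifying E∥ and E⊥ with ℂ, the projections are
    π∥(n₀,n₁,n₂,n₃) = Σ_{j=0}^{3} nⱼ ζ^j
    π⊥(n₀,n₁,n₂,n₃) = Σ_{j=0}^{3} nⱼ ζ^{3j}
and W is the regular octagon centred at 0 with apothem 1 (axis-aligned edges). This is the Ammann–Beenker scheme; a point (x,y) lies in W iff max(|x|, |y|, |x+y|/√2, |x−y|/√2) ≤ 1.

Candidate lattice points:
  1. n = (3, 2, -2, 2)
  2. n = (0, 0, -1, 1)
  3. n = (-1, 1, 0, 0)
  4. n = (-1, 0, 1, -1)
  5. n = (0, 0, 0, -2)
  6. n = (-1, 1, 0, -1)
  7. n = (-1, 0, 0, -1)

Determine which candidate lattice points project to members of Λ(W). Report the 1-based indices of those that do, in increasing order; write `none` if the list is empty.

With ζ = e^{iπ/4} the internal vectors are ζ^0,ζ^3,ζ^6,ζ^9.
#1 (3, 2, -2, 2): internal (3.00000, 4.82843); octagon support 5.53553 vs apothem 1 → ∉ W
#2 (0, 0, -1, 1): internal (0.70711, 1.70711); octagon support 1.70711 vs apothem 1 → ∉ W
#3 (-1, 1, 0, 0): internal (-1.70711, 0.70711); octagon support 1.70711 vs apothem 1 → ∉ W
#4 (-1, 0, 1, -1): internal (-1.70711, -1.70711); octagon support 2.41421 vs apothem 1 → ∉ W
#5 (0, 0, 0, -2): internal (-1.41421, -1.41421); octagon support 2.00000 vs apothem 1 → ∉ W
#6 (-1, 1, 0, -1): internal (-2.41421, 0.00000); octagon support 2.41421 vs apothem 1 → ∉ W
#7 (-1, 0, 0, -1): internal (-1.70711, -0.70711); octagon support 1.70711 vs apothem 1 → ∉ W

none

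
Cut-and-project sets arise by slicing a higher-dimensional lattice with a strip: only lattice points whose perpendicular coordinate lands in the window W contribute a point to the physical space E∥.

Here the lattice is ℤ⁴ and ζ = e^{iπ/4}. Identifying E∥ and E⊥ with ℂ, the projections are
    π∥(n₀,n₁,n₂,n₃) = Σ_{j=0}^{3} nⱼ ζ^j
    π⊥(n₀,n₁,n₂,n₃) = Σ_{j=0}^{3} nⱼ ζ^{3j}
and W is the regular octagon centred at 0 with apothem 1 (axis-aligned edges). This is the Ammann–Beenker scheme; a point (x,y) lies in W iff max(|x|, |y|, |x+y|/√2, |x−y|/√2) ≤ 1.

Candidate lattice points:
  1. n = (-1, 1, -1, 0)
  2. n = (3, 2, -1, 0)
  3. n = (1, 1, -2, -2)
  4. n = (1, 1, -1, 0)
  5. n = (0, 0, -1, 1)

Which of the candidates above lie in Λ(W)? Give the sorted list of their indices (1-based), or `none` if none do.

π⊥(n) = n₀ + n₁ζ³ + n₂ζ⁶ + n₃ζ⁹ where ζ = e^{iπ/4}.
candidate 1: n = (-1, 1, -1, 0) → π⊥ ≈ (-1.70711, +1.70711); max(|x|,|y|,|x±y|/√2) = 2.41421 > 1 ⇒ ∉ W
candidate 2: n = (3, 2, -1, 0) → π⊥ ≈ (+1.58579, +2.41421); max(|x|,|y|,|x±y|/√2) = 2.82843 > 1 ⇒ ∉ W
candidate 3: n = (1, 1, -2, -2) → π⊥ ≈ (-1.12132, +1.29289); max(|x|,|y|,|x±y|/√2) = 1.70711 > 1 ⇒ ∉ W
candidate 4: n = (1, 1, -1, 0) → π⊥ ≈ (+0.29289, +1.70711); max(|x|,|y|,|x±y|/√2) = 1.70711 > 1 ⇒ ∉ W
candidate 5: n = (0, 0, -1, 1) → π⊥ ≈ (+0.70711, +1.70711); max(|x|,|y|,|x±y|/√2) = 1.70711 > 1 ⇒ ∉ W

none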